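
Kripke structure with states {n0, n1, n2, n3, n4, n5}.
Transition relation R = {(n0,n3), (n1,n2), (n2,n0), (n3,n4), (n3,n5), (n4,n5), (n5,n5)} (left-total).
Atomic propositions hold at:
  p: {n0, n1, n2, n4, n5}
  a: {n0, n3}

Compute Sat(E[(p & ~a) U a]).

{n0, n1, n2, n3}

Sat(~a) = {n1, n2, n4, n5}
Sat(p & ~a) = {n1, n2, n4, n5}
E[(p & ~a) U a]: least fixpoint, start Z0 = Sat(a) = {n0, n3}, add states in Sat(p & ~a) with some successor in Z. Z1 = {n0, n2, n3}; Z2 = {n0, n1, n2, n3}; fixed.
Sat(E[(p & ~a) U a]) = {n0, n1, n2, n3}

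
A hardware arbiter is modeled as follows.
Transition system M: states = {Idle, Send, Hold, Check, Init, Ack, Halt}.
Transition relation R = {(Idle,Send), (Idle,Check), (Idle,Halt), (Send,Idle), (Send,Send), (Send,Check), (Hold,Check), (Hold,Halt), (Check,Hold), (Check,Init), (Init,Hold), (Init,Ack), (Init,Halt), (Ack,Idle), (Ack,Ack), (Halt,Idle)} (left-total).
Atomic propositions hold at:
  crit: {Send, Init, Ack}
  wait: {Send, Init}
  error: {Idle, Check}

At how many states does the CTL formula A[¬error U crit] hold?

3

Sat(¬error) = {Send, Hold, Init, Ack, Halt}
A[¬error U crit]: least fixpoint, start Z0 = Sat(crit) = {Send, Init, Ack}, add states in Sat(¬error) with every successor in Z. Already a fixed point.
Sat(A[¬error U crit]) = {Send, Init, Ack}
|Sat(A[¬error U crit])| = |{Send, Init, Ack}| = 3.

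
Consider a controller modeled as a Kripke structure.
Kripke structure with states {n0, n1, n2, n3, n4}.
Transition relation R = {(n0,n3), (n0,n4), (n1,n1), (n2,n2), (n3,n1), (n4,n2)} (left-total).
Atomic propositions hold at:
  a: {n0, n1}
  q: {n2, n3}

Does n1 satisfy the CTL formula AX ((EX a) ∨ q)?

Sat(EX a) = {s : some successor in {n0, n1}} = {n1, n3}
Sat((EX a) ∨ q) = {n1, n2, n3}
Sat(AX ((EX a) ∨ q)) = {s : every successor in {n1, n2, n3}} = {n1, n2, n3, n4}
n1 ∈ Sat(AX ((EX a) ∨ q)) = {n1, n2, n3, n4}, so the formula holds at n1.

Yes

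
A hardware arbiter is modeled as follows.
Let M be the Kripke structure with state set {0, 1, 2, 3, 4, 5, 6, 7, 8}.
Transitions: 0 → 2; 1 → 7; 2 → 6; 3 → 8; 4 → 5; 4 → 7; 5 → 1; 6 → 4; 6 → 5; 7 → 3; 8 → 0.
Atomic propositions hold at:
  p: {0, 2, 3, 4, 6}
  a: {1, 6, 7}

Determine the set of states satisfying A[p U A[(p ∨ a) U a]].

{0, 1, 2, 6, 7}

Sat(p ∨ a) = {0, 1, 2, 3, 4, 6, 7}
A[(p ∨ a) U a]: least fixpoint, start Z0 = Sat(a) = {1, 6, 7}, add states in Sat(p ∨ a) with every successor in Z. Z1 = {1, 2, 6, 7}; Z2 = {0, 1, 2, 6, 7}; fixed.
Sat(A[(p ∨ a) U a]) = {0, 1, 2, 6, 7}
A[p U A[(p ∨ a) U a]]: least fixpoint, start Z0 = Sat(A[(p ∨ a) U a]) = {0, 1, 2, 6, 7}, add states in Sat(p) with every successor in Z. Already a fixed point.
Sat(A[p U A[(p ∨ a) U a]]) = {0, 1, 2, 6, 7}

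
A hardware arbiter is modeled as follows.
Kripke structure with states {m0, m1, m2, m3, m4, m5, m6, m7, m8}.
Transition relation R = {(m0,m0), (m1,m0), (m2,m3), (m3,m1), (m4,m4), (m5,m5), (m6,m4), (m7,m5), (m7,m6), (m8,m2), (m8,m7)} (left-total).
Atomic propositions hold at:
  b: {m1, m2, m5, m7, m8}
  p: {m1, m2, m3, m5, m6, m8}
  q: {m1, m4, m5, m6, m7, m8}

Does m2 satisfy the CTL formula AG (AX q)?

Sat(AX q) = {s : every successor in {m1, m4, m5, m6, m7, m8}} = {m3, m4, m5, m6, m7}
AG (AX q): greatest fixpoint, start Z0 = {m3, m4, m5, m6, m7}, keep only states in Sat with every successor in Z. Z1 = {m4, m5, m6, m7}; fixed.
Sat(AG (AX q)) = {m4, m5, m6, m7}
m2 ∉ Sat(AG (AX q)) = {m4, m5, m6, m7}, so the formula does not hold at m2.

No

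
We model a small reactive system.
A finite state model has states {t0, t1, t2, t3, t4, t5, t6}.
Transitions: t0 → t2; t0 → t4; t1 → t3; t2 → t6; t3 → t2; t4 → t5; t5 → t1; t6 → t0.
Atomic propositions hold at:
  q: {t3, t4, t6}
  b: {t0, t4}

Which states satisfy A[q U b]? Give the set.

{t0, t4, t6}

A[q U b]: least fixpoint, start Z0 = Sat(b) = {t0, t4}, add states in Sat(q) with every successor in Z. Z1 = {t0, t4, t6}; fixed.
Sat(A[q U b]) = {t0, t4, t6}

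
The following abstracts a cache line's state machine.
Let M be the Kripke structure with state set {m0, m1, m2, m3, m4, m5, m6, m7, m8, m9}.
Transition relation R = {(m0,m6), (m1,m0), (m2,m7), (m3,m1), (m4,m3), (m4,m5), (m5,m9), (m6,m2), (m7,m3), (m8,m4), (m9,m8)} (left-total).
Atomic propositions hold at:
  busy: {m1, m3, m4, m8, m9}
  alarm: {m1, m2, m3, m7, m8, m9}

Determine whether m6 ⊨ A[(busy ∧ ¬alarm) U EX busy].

Sat(¬alarm) = {m0, m4, m5, m6}
Sat(busy ∧ ¬alarm) = {m4}
Sat(EX busy) = {s : some successor in {m1, m3, m4, m8, m9}} = {m3, m4, m5, m7, m8, m9}
A[(busy ∧ ¬alarm) U EX busy]: least fixpoint, start Z0 = Sat(EX busy) = {m3, m4, m5, m7, m8, m9}, add states in Sat(busy ∧ ¬alarm) with every successor in Z. Already a fixed point.
Sat(A[(busy ∧ ¬alarm) U EX busy]) = {m3, m4, m5, m7, m8, m9}
m6 ∉ Sat(A[(busy ∧ ¬alarm) U EX busy]) = {m3, m4, m5, m7, m8, m9}, so the formula does not hold at m6.

No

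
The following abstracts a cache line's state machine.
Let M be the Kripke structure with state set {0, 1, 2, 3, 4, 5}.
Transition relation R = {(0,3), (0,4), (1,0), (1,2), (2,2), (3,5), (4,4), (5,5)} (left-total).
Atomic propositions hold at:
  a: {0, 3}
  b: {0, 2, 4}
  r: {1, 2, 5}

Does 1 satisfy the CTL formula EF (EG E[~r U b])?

Sat(~r) = {0, 3, 4}
E[~r U b]: least fixpoint, start Z0 = Sat(b) = {0, 2, 4}, add states in Sat(~r) with some successor in Z. Already a fixed point.
Sat(E[~r U b]) = {0, 2, 4}
EG E[~r U b]: greatest fixpoint, start Z0 = {0, 2, 4}, keep only states in Sat with some successor in Z. Already a fixed point.
Sat(EG E[~r U b]) = {0, 2, 4}
EF (EG E[~r U b]): least fixpoint, start Z0 = {0, 2, 4}, add states with some successor in Z. Z1 = {0, 1, 2, 4}; fixed.
Sat(EF (EG E[~r U b])) = {0, 1, 2, 4}
1 ∈ Sat(EF (EG E[~r U b])) = {0, 1, 2, 4}, so the formula holds at 1.

Yes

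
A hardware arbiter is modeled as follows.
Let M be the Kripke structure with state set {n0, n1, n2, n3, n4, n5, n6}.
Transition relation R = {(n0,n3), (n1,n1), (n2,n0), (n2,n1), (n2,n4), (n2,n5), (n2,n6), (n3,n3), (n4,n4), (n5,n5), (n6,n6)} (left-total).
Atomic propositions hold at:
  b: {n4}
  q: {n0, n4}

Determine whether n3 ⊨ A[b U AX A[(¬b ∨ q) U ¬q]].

Sat(¬b) = {n0, n1, n2, n3, n5, n6}
Sat(¬b ∨ q) = {n0, n1, n2, n3, n4, n5, n6}
Sat(¬q) = {n1, n2, n3, n5, n6}
A[(¬b ∨ q) U ¬q]: least fixpoint, start Z0 = Sat(¬q) = {n1, n2, n3, n5, n6}, add states in Sat(¬b ∨ q) with every successor in Z. Z1 = {n0, n1, n2, n3, n5, n6}; fixed.
Sat(A[(¬b ∨ q) U ¬q]) = {n0, n1, n2, n3, n5, n6}
Sat(AX A[(¬b ∨ q) U ¬q]) = {s : every successor in {n0, n1, n2, n3, n5, n6}} = {n0, n1, n3, n5, n6}
A[b U AX A[(¬b ∨ q) U ¬q]]: least fixpoint, start Z0 = Sat(AX A[(¬b ∨ q) U ¬q]) = {n0, n1, n3, n5, n6}, add states in Sat(b) with every successor in Z. Already a fixed point.
Sat(A[b U AX A[(¬b ∨ q) U ¬q]]) = {n0, n1, n3, n5, n6}
n3 ∈ Sat(A[b U AX A[(¬b ∨ q) U ¬q]]) = {n0, n1, n3, n5, n6}, so the formula holds at n3.

Yes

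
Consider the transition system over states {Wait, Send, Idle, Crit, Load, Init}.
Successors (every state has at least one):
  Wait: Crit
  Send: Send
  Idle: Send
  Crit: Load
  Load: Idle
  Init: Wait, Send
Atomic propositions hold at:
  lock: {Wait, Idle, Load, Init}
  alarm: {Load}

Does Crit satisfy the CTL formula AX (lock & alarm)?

Sat(lock & alarm) = {Load}
Sat(AX (lock & alarm)) = {s : every successor in {Load}} = {Crit}
Crit ∈ Sat(AX (lock & alarm)) = {Crit}, so the formula holds at Crit.

Yes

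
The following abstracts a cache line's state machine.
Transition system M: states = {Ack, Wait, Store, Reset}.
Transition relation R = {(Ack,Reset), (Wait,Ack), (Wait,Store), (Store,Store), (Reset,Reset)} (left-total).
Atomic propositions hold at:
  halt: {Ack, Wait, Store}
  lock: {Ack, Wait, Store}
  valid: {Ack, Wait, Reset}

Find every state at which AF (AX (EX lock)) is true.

Sat(EX lock) = {s : some successor in {Ack, Wait, Store}} = {Wait, Store}
Sat(AX (EX lock)) = {s : every successor in {Wait, Store}} = {Store}
AF (AX (EX lock)): least fixpoint, start Z0 = {Store}, add states with every successor in Z. Already a fixed point.
Sat(AF (AX (EX lock))) = {Store}

{Store}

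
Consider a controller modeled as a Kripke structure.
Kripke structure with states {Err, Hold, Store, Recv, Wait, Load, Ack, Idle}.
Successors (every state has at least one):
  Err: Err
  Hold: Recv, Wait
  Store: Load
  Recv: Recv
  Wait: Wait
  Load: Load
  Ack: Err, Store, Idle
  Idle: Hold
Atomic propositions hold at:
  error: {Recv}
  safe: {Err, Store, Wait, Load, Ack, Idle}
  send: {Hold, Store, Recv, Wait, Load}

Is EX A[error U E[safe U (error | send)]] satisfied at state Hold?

Yes

Sat(error | send) = {Hold, Store, Recv, Wait, Load}
E[safe U (error | send)]: least fixpoint, start Z0 = Sat((error | send)) = {Hold, Store, Recv, Wait, Load}, add states in Sat(safe) with some successor in Z. Z1 = {Hold, Store, Recv, Wait, Load, Ack, Idle}; fixed.
Sat(E[safe U (error | send)]) = {Hold, Store, Recv, Wait, Load, Ack, Idle}
A[error U E[safe U (error | send)]]: least fixpoint, start Z0 = Sat(E[safe U (error | send)]) = {Hold, Store, Recv, Wait, Load, Ack, Idle}, add states in Sat(error) with every successor in Z. Already a fixed point.
Sat(A[error U E[safe U (error | send)]]) = {Hold, Store, Recv, Wait, Load, Ack, Idle}
Sat(EX A[error U E[safe U (error | send)]]) = {s : some successor in {Hold, Store, Recv, Wait, Load, Ack, Idle}} = {Hold, Store, Recv, Wait, Load, Ack, Idle}
Hold ∈ Sat(EX A[error U E[safe U (error | send)]]) = {Hold, Store, Recv, Wait, Load, Ack, Idle}, so the formula holds at Hold.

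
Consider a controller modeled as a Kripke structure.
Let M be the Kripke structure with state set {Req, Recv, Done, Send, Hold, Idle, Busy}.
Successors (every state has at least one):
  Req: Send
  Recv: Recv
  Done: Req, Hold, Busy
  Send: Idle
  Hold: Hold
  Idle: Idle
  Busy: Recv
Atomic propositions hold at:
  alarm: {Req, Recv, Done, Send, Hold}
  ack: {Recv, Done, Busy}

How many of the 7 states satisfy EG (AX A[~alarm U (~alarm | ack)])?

Sat(~alarm) = {Idle, Busy}
Sat(~alarm | ack) = {Recv, Done, Idle, Busy}
A[~alarm U (~alarm | ack)]: least fixpoint, start Z0 = Sat((~alarm | ack)) = {Recv, Done, Idle, Busy}, add states in Sat(~alarm) with every successor in Z. Already a fixed point.
Sat(A[~alarm U (~alarm | ack)]) = {Recv, Done, Idle, Busy}
Sat(AX A[~alarm U (~alarm | ack)]) = {s : every successor in {Recv, Done, Idle, Busy}} = {Recv, Send, Idle, Busy}
EG (AX A[~alarm U (~alarm | ack)]): greatest fixpoint, start Z0 = {Recv, Send, Idle, Busy}, keep only states in Sat with some successor in Z. Already a fixed point.
Sat(EG (AX A[~alarm U (~alarm | ack)])) = {Recv, Send, Idle, Busy}
|Sat(EG (AX A[~alarm U (~alarm | ack)]))| = |{Recv, Send, Idle, Busy}| = 4.

4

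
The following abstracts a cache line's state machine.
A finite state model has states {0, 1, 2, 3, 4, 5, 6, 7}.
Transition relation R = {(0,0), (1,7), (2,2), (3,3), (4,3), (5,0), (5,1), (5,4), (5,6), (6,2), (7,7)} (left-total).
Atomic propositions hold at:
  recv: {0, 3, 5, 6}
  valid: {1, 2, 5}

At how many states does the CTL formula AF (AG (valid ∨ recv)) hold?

5

Sat(valid ∨ recv) = {0, 1, 2, 3, 5, 6}
AG (valid ∨ recv): greatest fixpoint, start Z0 = {0, 1, 2, 3, 5, 6}, keep only states in Sat with every successor in Z. Z1 = {0, 2, 3, 6}; fixed.
Sat(AG (valid ∨ recv)) = {0, 2, 3, 6}
AF (AG (valid ∨ recv)): least fixpoint, start Z0 = {0, 2, 3, 6}, add states with every successor in Z. Z1 = {0, 2, 3, 4, 6}; fixed.
Sat(AF (AG (valid ∨ recv))) = {0, 2, 3, 4, 6}
|Sat(AF (AG (valid ∨ recv)))| = |{0, 2, 3, 4, 6}| = 5.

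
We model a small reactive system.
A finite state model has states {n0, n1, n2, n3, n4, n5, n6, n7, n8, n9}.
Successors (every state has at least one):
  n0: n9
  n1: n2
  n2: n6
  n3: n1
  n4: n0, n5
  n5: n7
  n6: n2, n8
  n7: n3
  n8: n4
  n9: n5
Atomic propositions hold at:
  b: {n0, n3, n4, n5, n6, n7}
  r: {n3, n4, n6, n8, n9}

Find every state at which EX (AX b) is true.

{n0, n1, n4, n5, n6, n8, n9}

Sat(AX b) = {s : every successor in {n0, n3, n4, n5, n6, n7}} = {n2, n4, n5, n7, n8, n9}
Sat(EX (AX b)) = {s : some successor in {n2, n4, n5, n7, n8, n9}} = {n0, n1, n4, n5, n6, n8, n9}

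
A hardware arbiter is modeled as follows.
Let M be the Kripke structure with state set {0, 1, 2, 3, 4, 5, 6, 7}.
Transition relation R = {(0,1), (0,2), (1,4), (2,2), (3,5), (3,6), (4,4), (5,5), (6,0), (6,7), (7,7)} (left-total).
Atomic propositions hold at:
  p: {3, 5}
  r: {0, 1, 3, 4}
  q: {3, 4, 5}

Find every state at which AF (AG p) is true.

AG p: greatest fixpoint, start Z0 = {3, 5}, keep only states in Sat with every successor in Z. Z1 = {5}; fixed.
Sat(AG p) = {5}
AF (AG p): least fixpoint, start Z0 = {5}, add states with every successor in Z. Already a fixed point.
Sat(AF (AG p)) = {5}

{5}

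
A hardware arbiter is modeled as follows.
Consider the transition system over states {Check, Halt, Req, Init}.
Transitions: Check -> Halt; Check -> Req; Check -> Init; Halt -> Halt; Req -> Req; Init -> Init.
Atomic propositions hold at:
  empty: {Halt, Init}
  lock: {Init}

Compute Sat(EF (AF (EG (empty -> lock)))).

Sat(empty -> lock) = {Check, Req, Init}
EG (empty -> lock): greatest fixpoint, start Z0 = {Check, Req, Init}, keep only states in Sat with some successor in Z. Already a fixed point.
Sat(EG (empty -> lock)) = {Check, Req, Init}
AF (EG (empty -> lock)): least fixpoint, start Z0 = {Check, Req, Init}, add states with every successor in Z. Already a fixed point.
Sat(AF (EG (empty -> lock))) = {Check, Req, Init}
EF (AF (EG (empty -> lock))): least fixpoint, start Z0 = {Check, Req, Init}, add states with some successor in Z. Already a fixed point.
Sat(EF (AF (EG (empty -> lock)))) = {Check, Req, Init}

{Check, Req, Init}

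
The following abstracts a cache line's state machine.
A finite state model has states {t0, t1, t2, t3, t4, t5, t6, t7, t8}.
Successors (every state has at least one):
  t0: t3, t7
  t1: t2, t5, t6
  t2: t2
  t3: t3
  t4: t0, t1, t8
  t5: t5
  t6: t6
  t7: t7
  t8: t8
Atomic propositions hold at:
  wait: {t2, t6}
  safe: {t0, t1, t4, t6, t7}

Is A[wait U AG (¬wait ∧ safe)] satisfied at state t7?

Sat(¬wait) = {t0, t1, t3, t4, t5, t7, t8}
Sat(¬wait ∧ safe) = {t0, t1, t4, t7}
AG (¬wait ∧ safe): greatest fixpoint, start Z0 = {t0, t1, t4, t7}, keep only states in Sat with every successor in Z. Z1 = {t7}; fixed.
Sat(AG (¬wait ∧ safe)) = {t7}
A[wait U AG (¬wait ∧ safe)]: least fixpoint, start Z0 = Sat(AG (¬wait ∧ safe)) = {t7}, add states in Sat(wait) with every successor in Z. Already a fixed point.
Sat(A[wait U AG (¬wait ∧ safe)]) = {t7}
t7 ∈ Sat(A[wait U AG (¬wait ∧ safe)]) = {t7}, so the formula holds at t7.

Yes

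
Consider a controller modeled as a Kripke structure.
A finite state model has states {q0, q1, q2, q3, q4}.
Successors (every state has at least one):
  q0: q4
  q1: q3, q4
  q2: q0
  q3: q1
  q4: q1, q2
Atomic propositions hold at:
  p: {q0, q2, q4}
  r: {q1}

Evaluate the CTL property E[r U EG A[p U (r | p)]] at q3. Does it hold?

Sat(r | p) = {q0, q1, q2, q4}
A[p U (r | p)]: least fixpoint, start Z0 = Sat((r | p)) = {q0, q1, q2, q4}, add states in Sat(p) with every successor in Z. Already a fixed point.
Sat(A[p U (r | p)]) = {q0, q1, q2, q4}
EG A[p U (r | p)]: greatest fixpoint, start Z0 = {q0, q1, q2, q4}, keep only states in Sat with some successor in Z. Already a fixed point.
Sat(EG A[p U (r | p)]) = {q0, q1, q2, q4}
E[r U EG A[p U (r | p)]]: least fixpoint, start Z0 = Sat(EG A[p U (r | p)]) = {q0, q1, q2, q4}, add states in Sat(r) with some successor in Z. Already a fixed point.
Sat(E[r U EG A[p U (r | p)]]) = {q0, q1, q2, q4}
q3 ∉ Sat(E[r U EG A[p U (r | p)]]) = {q0, q1, q2, q4}, so the formula does not hold at q3.

No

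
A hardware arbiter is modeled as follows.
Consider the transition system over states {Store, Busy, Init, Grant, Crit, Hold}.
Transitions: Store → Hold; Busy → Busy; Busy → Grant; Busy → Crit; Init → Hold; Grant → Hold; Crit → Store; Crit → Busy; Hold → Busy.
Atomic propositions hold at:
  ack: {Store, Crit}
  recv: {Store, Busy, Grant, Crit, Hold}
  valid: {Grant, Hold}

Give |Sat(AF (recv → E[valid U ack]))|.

3

E[valid U ack]: least fixpoint, start Z0 = Sat(ack) = {Store, Crit}, add states in Sat(valid) with some successor in Z. Already a fixed point.
Sat(E[valid U ack]) = {Store, Crit}
Sat(recv → E[valid U ack]) = {Store, Init, Crit}
AF (recv → E[valid U ack]): least fixpoint, start Z0 = {Store, Init, Crit}, add states with every successor in Z. Already a fixed point.
Sat(AF (recv → E[valid U ack])) = {Store, Init, Crit}
|Sat(AF (recv → E[valid U ack]))| = |{Store, Init, Crit}| = 3.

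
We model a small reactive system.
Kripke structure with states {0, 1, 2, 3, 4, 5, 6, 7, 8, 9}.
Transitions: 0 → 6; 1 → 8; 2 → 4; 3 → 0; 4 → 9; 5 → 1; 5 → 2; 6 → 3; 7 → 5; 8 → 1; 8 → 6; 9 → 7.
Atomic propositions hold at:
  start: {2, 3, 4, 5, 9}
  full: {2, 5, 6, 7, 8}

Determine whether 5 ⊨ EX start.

Yes

Sat(EX start) = {s : some successor in {2, 3, 4, 5, 9}} = {2, 4, 5, 6, 7}
5 ∈ Sat(EX start) = {2, 4, 5, 6, 7}, so the formula holds at 5.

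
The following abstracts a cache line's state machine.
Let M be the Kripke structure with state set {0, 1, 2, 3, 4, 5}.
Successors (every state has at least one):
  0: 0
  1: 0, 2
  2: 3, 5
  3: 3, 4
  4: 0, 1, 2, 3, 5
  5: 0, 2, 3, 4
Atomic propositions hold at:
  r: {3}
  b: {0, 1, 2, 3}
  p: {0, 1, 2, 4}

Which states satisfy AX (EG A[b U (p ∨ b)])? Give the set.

Sat(p ∨ b) = {0, 1, 2, 3, 4}
A[b U (p ∨ b)]: least fixpoint, start Z0 = Sat((p ∨ b)) = {0, 1, 2, 3, 4}, add states in Sat(b) with every successor in Z. Already a fixed point.
Sat(A[b U (p ∨ b)]) = {0, 1, 2, 3, 4}
EG A[b U (p ∨ b)]: greatest fixpoint, start Z0 = {0, 1, 2, 3, 4}, keep only states in Sat with some successor in Z. Already a fixed point.
Sat(EG A[b U (p ∨ b)]) = {0, 1, 2, 3, 4}
Sat(AX (EG A[b U (p ∨ b)])) = {s : every successor in {0, 1, 2, 3, 4}} = {0, 1, 3, 5}

{0, 1, 3, 5}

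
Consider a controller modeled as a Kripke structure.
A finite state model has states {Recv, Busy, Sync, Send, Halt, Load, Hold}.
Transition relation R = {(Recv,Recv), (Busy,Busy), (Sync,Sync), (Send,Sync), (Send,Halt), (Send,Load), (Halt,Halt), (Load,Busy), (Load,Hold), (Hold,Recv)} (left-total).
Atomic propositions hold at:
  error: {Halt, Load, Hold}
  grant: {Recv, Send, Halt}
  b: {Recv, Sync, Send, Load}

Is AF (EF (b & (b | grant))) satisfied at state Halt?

Sat(b | grant) = {Recv, Sync, Send, Halt, Load}
Sat(b & (b | grant)) = {Recv, Sync, Send, Load}
EF (b & (b | grant)): least fixpoint, start Z0 = {Recv, Sync, Send, Load}, add states with some successor in Z. Z1 = {Recv, Sync, Send, Load, Hold}; fixed.
Sat(EF (b & (b | grant))) = {Recv, Sync, Send, Load, Hold}
AF (EF (b & (b | grant))): least fixpoint, start Z0 = {Recv, Sync, Send, Load, Hold}, add states with every successor in Z. Already a fixed point.
Sat(AF (EF (b & (b | grant)))) = {Recv, Sync, Send, Load, Hold}
Halt ∉ Sat(AF (EF (b & (b | grant)))) = {Recv, Sync, Send, Load, Hold}, so the formula does not hold at Halt.

No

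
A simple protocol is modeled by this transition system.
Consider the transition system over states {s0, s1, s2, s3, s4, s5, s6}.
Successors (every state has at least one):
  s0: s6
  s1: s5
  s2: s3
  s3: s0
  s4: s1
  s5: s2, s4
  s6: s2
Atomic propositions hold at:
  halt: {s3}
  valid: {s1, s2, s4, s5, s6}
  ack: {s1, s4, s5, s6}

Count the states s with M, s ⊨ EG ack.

EG ack: greatest fixpoint, start Z0 = {s1, s4, s5, s6}, keep only states in Sat with some successor in Z. Z1 = {s1, s4, s5}; fixed.
Sat(EG ack) = {s1, s4, s5}
|Sat(EG ack)| = |{s1, s4, s5}| = 3.

3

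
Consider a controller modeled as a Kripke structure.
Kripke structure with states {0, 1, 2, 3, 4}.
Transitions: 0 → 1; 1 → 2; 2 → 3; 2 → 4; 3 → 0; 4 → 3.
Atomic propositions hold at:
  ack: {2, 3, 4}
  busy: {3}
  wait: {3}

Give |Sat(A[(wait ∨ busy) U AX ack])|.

Sat(wait ∨ busy) = {3}
Sat(AX ack) = {s : every successor in {2, 3, 4}} = {1, 2, 4}
A[(wait ∨ busy) U AX ack]: least fixpoint, start Z0 = Sat(AX ack) = {1, 2, 4}, add states in Sat(wait ∨ busy) with every successor in Z. Already a fixed point.
Sat(A[(wait ∨ busy) U AX ack]) = {1, 2, 4}
|Sat(A[(wait ∨ busy) U AX ack])| = |{1, 2, 4}| = 3.

3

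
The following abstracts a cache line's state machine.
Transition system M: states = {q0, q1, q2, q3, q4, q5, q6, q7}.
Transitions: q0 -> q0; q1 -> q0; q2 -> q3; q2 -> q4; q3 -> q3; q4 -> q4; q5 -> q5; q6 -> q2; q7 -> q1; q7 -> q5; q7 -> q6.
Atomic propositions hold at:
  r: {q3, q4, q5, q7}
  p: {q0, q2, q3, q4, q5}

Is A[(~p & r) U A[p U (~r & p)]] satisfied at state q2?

Sat(~p) = {q1, q6, q7}
Sat(~p & r) = {q7}
Sat(~r) = {q0, q1, q2, q6}
Sat(~r & p) = {q0, q2}
A[p U (~r & p)]: least fixpoint, start Z0 = Sat((~r & p)) = {q0, q2}, add states in Sat(p) with every successor in Z. Already a fixed point.
Sat(A[p U (~r & p)]) = {q0, q2}
A[(~p & r) U A[p U (~r & p)]]: least fixpoint, start Z0 = Sat(A[p U (~r & p)]) = {q0, q2}, add states in Sat(~p & r) with every successor in Z. Already a fixed point.
Sat(A[(~p & r) U A[p U (~r & p)]]) = {q0, q2}
q2 ∈ Sat(A[(~p & r) U A[p U (~r & p)]]) = {q0, q2}, so the formula holds at q2.

Yes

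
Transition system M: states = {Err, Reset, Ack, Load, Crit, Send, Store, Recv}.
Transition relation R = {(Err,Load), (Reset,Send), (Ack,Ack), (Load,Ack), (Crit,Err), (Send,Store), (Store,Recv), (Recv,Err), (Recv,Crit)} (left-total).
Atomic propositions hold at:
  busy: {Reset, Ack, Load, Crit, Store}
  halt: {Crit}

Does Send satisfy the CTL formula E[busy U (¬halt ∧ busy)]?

Sat(¬halt) = {Err, Reset, Ack, Load, Send, Store, Recv}
Sat(¬halt ∧ busy) = {Reset, Ack, Load, Store}
E[busy U (¬halt ∧ busy)]: least fixpoint, start Z0 = Sat((¬halt ∧ busy)) = {Reset, Ack, Load, Store}, add states in Sat(busy) with some successor in Z. Already a fixed point.
Sat(E[busy U (¬halt ∧ busy)]) = {Reset, Ack, Load, Store}
Send ∉ Sat(E[busy U (¬halt ∧ busy)]) = {Reset, Ack, Load, Store}, so the formula does not hold at Send.

No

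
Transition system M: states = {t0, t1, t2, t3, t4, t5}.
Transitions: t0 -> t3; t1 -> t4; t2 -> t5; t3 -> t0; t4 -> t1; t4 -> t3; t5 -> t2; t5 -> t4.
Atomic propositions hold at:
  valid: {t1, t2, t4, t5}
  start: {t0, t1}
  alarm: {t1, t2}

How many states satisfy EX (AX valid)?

Sat(AX valid) = {s : every successor in {t1, t2, t4, t5}} = {t1, t2, t5}
Sat(EX (AX valid)) = {s : some successor in {t1, t2, t5}} = {t2, t4, t5}
|Sat(EX (AX valid))| = |{t2, t4, t5}| = 3.

3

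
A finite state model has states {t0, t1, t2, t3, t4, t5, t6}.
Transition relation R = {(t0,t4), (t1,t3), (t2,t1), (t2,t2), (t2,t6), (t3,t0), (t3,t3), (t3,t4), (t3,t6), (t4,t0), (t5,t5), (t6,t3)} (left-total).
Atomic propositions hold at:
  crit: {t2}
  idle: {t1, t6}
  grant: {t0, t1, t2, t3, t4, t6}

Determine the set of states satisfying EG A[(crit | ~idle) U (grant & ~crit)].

{t0, t1, t3, t4, t6}

Sat(~idle) = {t0, t2, t3, t4, t5}
Sat(crit | ~idle) = {t0, t2, t3, t4, t5}
Sat(~crit) = {t0, t1, t3, t4, t5, t6}
Sat(grant & ~crit) = {t0, t1, t3, t4, t6}
A[(crit | ~idle) U (grant & ~crit)]: least fixpoint, start Z0 = Sat((grant & ~crit)) = {t0, t1, t3, t4, t6}, add states in Sat(crit | ~idle) with every successor in Z. Already a fixed point.
Sat(A[(crit | ~idle) U (grant & ~crit)]) = {t0, t1, t3, t4, t6}
EG A[(crit | ~idle) U (grant & ~crit)]: greatest fixpoint, start Z0 = {t0, t1, t3, t4, t6}, keep only states in Sat with some successor in Z. Already a fixed point.
Sat(EG A[(crit | ~idle) U (grant & ~crit)]) = {t0, t1, t3, t4, t6}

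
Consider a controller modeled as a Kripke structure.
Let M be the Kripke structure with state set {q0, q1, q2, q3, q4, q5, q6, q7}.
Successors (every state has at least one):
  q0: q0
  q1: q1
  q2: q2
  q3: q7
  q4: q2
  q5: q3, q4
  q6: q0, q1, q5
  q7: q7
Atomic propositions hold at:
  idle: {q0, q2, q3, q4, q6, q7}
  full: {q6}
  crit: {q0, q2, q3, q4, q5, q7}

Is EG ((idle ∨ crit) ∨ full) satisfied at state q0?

Sat(idle ∨ crit) = {q0, q2, q3, q4, q5, q6, q7}
Sat((idle ∨ crit) ∨ full) = {q0, q2, q3, q4, q5, q6, q7}
EG ((idle ∨ crit) ∨ full): greatest fixpoint, start Z0 = {q0, q2, q3, q4, q5, q6, q7}, keep only states in Sat with some successor in Z. Already a fixed point.
Sat(EG ((idle ∨ crit) ∨ full)) = {q0, q2, q3, q4, q5, q6, q7}
q0 ∈ Sat(EG ((idle ∨ crit) ∨ full)) = {q0, q2, q3, q4, q5, q6, q7}, so the formula holds at q0.

Yes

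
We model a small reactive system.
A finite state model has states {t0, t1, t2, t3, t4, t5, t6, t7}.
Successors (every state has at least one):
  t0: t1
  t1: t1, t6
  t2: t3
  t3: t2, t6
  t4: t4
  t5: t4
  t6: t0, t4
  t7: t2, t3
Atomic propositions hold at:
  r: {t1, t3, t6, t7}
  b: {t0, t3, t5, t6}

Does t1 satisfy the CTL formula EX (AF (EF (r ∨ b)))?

Sat(r ∨ b) = {t0, t1, t3, t5, t6, t7}
EF (r ∨ b): least fixpoint, start Z0 = {t0, t1, t3, t5, t6, t7}, add states with some successor in Z. Z1 = {t0, t1, t2, t3, t5, t6, t7}; fixed.
Sat(EF (r ∨ b)) = {t0, t1, t2, t3, t5, t6, t7}
AF (EF (r ∨ b)): least fixpoint, start Z0 = {t0, t1, t2, t3, t5, t6, t7}, add states with every successor in Z. Already a fixed point.
Sat(AF (EF (r ∨ b))) = {t0, t1, t2, t3, t5, t6, t7}
Sat(EX (AF (EF (r ∨ b)))) = {s : some successor in {t0, t1, t2, t3, t5, t6, t7}} = {t0, t1, t2, t3, t6, t7}
t1 ∈ Sat(EX (AF (EF (r ∨ b)))) = {t0, t1, t2, t3, t6, t7}, so the formula holds at t1.

Yes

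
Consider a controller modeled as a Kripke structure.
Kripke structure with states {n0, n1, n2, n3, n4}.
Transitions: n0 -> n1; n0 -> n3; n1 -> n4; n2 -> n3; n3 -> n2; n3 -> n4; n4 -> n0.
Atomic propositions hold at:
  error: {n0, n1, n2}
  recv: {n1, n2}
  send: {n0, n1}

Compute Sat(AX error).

{n4}

Sat(AX error) = {s : every successor in {n0, n1, n2}} = {n4}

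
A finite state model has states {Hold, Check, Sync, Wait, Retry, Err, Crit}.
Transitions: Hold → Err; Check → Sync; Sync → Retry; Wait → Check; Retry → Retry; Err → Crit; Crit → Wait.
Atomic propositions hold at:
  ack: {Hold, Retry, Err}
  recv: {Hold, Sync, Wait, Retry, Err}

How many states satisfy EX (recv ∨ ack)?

Sat(recv ∨ ack) = {Hold, Sync, Wait, Retry, Err}
Sat(EX (recv ∨ ack)) = {s : some successor in {Hold, Sync, Wait, Retry, Err}} = {Hold, Check, Sync, Retry, Crit}
|Sat(EX (recv ∨ ack))| = |{Hold, Check, Sync, Retry, Crit}| = 5.

5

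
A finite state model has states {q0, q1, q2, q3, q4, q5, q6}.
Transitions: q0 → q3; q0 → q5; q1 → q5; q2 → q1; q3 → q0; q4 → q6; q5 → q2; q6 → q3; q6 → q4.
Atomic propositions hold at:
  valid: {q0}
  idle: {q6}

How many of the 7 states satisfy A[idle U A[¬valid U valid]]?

Sat(¬valid) = {q1, q2, q3, q4, q5, q6}
A[¬valid U valid]: least fixpoint, start Z0 = Sat(valid) = {q0}, add states in Sat(¬valid) with every successor in Z. Z1 = {q0, q3}; fixed.
Sat(A[¬valid U valid]) = {q0, q3}
A[idle U A[¬valid U valid]]: least fixpoint, start Z0 = Sat(A[¬valid U valid]) = {q0, q3}, add states in Sat(idle) with every successor in Z. Already a fixed point.
Sat(A[idle U A[¬valid U valid]]) = {q0, q3}
|Sat(A[idle U A[¬valid U valid]])| = |{q0, q3}| = 2.

2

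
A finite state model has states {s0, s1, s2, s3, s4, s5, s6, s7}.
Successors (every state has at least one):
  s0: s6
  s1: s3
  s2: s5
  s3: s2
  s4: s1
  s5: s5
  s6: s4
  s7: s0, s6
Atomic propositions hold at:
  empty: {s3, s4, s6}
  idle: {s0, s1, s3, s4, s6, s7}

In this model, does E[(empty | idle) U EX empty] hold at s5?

Sat(empty | idle) = {s0, s1, s3, s4, s6, s7}
Sat(EX empty) = {s : some successor in {s3, s4, s6}} = {s0, s1, s6, s7}
E[(empty | idle) U EX empty]: least fixpoint, start Z0 = Sat(EX empty) = {s0, s1, s6, s7}, add states in Sat(empty | idle) with some successor in Z. Z1 = {s0, s1, s4, s6, s7}; fixed.
Sat(E[(empty | idle) U EX empty]) = {s0, s1, s4, s6, s7}
s5 ∉ Sat(E[(empty | idle) U EX empty]) = {s0, s1, s4, s6, s7}, so the formula does not hold at s5.

No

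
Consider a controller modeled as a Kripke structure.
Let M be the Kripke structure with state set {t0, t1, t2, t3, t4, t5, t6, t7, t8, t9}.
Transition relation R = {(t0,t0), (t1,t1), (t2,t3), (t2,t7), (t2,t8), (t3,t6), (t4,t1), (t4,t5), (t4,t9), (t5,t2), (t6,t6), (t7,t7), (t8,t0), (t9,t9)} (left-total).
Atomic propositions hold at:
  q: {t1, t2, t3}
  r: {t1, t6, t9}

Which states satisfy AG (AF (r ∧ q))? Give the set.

Sat(r ∧ q) = {t1}
AF (r ∧ q): least fixpoint, start Z0 = {t1}, add states with every successor in Z. Already a fixed point.
Sat(AF (r ∧ q)) = {t1}
AG (AF (r ∧ q)): greatest fixpoint, start Z0 = {t1}, keep only states in Sat with every successor in Z. Already a fixed point.
Sat(AG (AF (r ∧ q))) = {t1}

{t1}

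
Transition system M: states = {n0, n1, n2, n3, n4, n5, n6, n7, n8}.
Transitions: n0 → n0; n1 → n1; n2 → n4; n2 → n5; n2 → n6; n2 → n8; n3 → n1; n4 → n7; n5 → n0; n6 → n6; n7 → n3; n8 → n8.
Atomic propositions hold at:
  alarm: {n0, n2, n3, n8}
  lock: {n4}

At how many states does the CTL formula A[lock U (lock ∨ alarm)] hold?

Sat(lock ∨ alarm) = {n0, n2, n3, n4, n8}
A[lock U (lock ∨ alarm)]: least fixpoint, start Z0 = Sat((lock ∨ alarm)) = {n0, n2, n3, n4, n8}, add states in Sat(lock) with every successor in Z. Already a fixed point.
Sat(A[lock U (lock ∨ alarm)]) = {n0, n2, n3, n4, n8}
|Sat(A[lock U (lock ∨ alarm)])| = |{n0, n2, n3, n4, n8}| = 5.

5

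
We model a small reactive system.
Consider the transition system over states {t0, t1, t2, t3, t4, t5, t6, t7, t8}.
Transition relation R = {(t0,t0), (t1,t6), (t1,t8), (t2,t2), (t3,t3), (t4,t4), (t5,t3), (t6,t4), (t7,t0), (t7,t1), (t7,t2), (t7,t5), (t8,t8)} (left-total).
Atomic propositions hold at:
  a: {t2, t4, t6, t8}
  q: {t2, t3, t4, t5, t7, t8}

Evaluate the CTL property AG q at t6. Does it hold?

AG q: greatest fixpoint, start Z0 = {t2, t3, t4, t5, t7, t8}, keep only states in Sat with every successor in Z. Z1 = {t2, t3, t4, t5, t8}; fixed.
Sat(AG q) = {t2, t3, t4, t5, t8}
t6 ∉ Sat(AG q) = {t2, t3, t4, t5, t8}, so the formula does not hold at t6.

No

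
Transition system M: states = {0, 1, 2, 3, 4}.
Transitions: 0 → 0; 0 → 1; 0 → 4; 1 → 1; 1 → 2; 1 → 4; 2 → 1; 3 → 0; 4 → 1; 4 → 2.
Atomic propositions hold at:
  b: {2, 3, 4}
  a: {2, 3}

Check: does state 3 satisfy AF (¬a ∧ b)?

Sat(¬a) = {0, 1, 4}
Sat(¬a ∧ b) = {4}
AF (¬a ∧ b): least fixpoint, start Z0 = {4}, add states with every successor in Z. Already a fixed point.
Sat(AF (¬a ∧ b)) = {4}
3 ∉ Sat(AF (¬a ∧ b)) = {4}, so the formula does not hold at 3.

No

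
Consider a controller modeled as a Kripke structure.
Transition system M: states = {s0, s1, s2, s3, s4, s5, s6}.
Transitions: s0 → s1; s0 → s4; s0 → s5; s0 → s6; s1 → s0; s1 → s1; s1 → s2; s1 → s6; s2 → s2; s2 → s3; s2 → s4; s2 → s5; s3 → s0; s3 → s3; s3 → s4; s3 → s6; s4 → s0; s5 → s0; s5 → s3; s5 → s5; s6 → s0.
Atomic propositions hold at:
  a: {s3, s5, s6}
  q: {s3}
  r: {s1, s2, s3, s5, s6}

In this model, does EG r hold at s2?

EG r: greatest fixpoint, start Z0 = {s1, s2, s3, s5, s6}, keep only states in Sat with some successor in Z. Z1 = {s1, s2, s3, s5}; fixed.
Sat(EG r) = {s1, s2, s3, s5}
s2 ∈ Sat(EG r) = {s1, s2, s3, s5}, so the formula holds at s2.

Yes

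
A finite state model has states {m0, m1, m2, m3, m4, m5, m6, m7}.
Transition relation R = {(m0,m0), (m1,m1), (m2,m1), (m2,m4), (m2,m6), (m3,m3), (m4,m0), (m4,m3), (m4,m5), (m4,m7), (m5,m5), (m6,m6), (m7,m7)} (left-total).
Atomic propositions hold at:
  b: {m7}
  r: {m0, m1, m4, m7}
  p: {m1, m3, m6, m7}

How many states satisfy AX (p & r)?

Sat(p & r) = {m1, m7}
Sat(AX (p & r)) = {s : every successor in {m1, m7}} = {m1, m7}
|Sat(AX (p & r))| = |{m1, m7}| = 2.

2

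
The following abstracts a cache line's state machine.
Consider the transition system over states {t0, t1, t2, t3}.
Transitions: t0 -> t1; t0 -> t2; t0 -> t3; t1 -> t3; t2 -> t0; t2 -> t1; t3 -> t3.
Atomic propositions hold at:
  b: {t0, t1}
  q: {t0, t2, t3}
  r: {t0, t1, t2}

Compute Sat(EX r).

Sat(EX r) = {s : some successor in {t0, t1, t2}} = {t0, t2}

{t0, t2}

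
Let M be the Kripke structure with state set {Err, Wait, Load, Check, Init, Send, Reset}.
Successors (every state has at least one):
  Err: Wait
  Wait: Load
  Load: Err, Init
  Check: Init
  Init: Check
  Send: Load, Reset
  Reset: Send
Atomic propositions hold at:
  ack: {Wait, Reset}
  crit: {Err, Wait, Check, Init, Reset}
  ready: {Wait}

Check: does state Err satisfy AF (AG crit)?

AG crit: greatest fixpoint, start Z0 = {Err, Wait, Check, Init, Reset}, keep only states in Sat with every successor in Z. Z1 = {Err, Check, Init}; Z2 = {Check, Init}; fixed.
Sat(AG crit) = {Check, Init}
AF (AG crit): least fixpoint, start Z0 = {Check, Init}, add states with every successor in Z. Already a fixed point.
Sat(AF (AG crit)) = {Check, Init}
Err ∉ Sat(AF (AG crit)) = {Check, Init}, so the formula does not hold at Err.

No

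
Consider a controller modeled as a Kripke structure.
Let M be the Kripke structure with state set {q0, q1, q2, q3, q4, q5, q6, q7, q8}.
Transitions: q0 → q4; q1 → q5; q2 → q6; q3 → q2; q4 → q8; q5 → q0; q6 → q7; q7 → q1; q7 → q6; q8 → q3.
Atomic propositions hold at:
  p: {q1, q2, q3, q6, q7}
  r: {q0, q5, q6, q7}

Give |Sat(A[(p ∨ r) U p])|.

5

Sat(p ∨ r) = {q0, q1, q2, q3, q5, q6, q7}
A[(p ∨ r) U p]: least fixpoint, start Z0 = Sat(p) = {q1, q2, q3, q6, q7}, add states in Sat(p ∨ r) with every successor in Z. Already a fixed point.
Sat(A[(p ∨ r) U p]) = {q1, q2, q3, q6, q7}
|Sat(A[(p ∨ r) U p])| = |{q1, q2, q3, q6, q7}| = 5.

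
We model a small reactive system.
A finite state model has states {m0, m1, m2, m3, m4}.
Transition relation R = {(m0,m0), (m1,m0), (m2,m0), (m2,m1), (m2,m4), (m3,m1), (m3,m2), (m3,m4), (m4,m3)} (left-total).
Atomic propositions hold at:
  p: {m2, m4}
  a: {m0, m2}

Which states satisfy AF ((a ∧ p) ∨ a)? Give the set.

{m0, m1, m2}

Sat(a ∧ p) = {m2}
Sat((a ∧ p) ∨ a) = {m0, m2}
AF ((a ∧ p) ∨ a): least fixpoint, start Z0 = {m0, m2}, add states with every successor in Z. Z1 = {m0, m1, m2}; fixed.
Sat(AF ((a ∧ p) ∨ a)) = {m0, m1, m2}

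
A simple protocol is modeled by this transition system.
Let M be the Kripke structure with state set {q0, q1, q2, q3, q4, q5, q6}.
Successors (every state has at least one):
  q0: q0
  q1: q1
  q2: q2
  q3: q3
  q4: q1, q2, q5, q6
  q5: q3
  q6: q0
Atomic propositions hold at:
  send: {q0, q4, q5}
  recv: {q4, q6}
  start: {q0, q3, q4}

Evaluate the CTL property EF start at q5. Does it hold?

EF start: least fixpoint, start Z0 = {q0, q3, q4}, add states with some successor in Z. Z1 = {q0, q3, q4, q5, q6}; fixed.
Sat(EF start) = {q0, q3, q4, q5, q6}
q5 ∈ Sat(EF start) = {q0, q3, q4, q5, q6}, so the formula holds at q5.

Yes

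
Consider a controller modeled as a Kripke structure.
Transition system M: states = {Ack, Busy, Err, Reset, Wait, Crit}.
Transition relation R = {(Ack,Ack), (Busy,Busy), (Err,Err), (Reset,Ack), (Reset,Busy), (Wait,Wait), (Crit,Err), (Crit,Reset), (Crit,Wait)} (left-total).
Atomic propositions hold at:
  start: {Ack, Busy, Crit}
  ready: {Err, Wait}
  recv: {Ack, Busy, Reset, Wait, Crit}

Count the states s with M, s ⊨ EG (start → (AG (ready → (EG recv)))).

EG recv: greatest fixpoint, start Z0 = {Ack, Busy, Reset, Wait, Crit}, keep only states in Sat with some successor in Z. Already a fixed point.
Sat(EG recv) = {Ack, Busy, Reset, Wait, Crit}
Sat(ready → (EG recv)) = {Ack, Busy, Reset, Wait, Crit}
AG (ready → (EG recv)): greatest fixpoint, start Z0 = {Ack, Busy, Reset, Wait, Crit}, keep only states in Sat with every successor in Z. Z1 = {Ack, Busy, Reset, Wait}; fixed.
Sat(AG (ready → (EG recv))) = {Ack, Busy, Reset, Wait}
Sat(start → (AG (ready → (EG recv)))) = {Ack, Busy, Err, Reset, Wait}
EG (start → (AG (ready → (EG recv)))): greatest fixpoint, start Z0 = {Ack, Busy, Err, Reset, Wait}, keep only states in Sat with some successor in Z. Already a fixed point.
Sat(EG (start → (AG (ready → (EG recv))))) = {Ack, Busy, Err, Reset, Wait}
|Sat(EG (start → (AG (ready → (EG recv)))))| = |{Ack, Busy, Err, Reset, Wait}| = 5.

5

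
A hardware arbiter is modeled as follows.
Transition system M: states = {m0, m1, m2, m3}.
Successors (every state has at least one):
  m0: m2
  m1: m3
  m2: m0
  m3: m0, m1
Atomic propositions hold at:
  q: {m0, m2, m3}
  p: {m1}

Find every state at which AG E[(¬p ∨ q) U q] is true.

Sat(¬p) = {m0, m2, m3}
Sat(¬p ∨ q) = {m0, m2, m3}
E[(¬p ∨ q) U q]: least fixpoint, start Z0 = Sat(q) = {m0, m2, m3}, add states in Sat(¬p ∨ q) with some successor in Z. Already a fixed point.
Sat(E[(¬p ∨ q) U q]) = {m0, m2, m3}
AG E[(¬p ∨ q) U q]: greatest fixpoint, start Z0 = {m0, m2, m3}, keep only states in Sat with every successor in Z. Z1 = {m0, m2}; fixed.
Sat(AG E[(¬p ∨ q) U q]) = {m0, m2}

{m0, m2}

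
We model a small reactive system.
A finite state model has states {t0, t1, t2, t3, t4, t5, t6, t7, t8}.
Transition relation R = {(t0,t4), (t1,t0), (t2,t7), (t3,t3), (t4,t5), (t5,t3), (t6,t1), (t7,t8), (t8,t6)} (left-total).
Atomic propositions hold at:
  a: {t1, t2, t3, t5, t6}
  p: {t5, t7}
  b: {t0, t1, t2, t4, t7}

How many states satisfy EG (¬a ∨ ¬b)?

Sat(¬a) = {t0, t4, t7, t8}
Sat(¬b) = {t3, t5, t6, t8}
Sat(¬a ∨ ¬b) = {t0, t3, t4, t5, t6, t7, t8}
EG (¬a ∨ ¬b): greatest fixpoint, start Z0 = {t0, t3, t4, t5, t6, t7, t8}, keep only states in Sat with some successor in Z. Z1 = {t0, t3, t4, t5, t7, t8}; Z2 = {t0, t3, t4, t5, t7}; Z3 = {t0, t3, t4, t5}; fixed.
Sat(EG (¬a ∨ ¬b)) = {t0, t3, t4, t5}
|Sat(EG (¬a ∨ ¬b))| = |{t0, t3, t4, t5}| = 4.

4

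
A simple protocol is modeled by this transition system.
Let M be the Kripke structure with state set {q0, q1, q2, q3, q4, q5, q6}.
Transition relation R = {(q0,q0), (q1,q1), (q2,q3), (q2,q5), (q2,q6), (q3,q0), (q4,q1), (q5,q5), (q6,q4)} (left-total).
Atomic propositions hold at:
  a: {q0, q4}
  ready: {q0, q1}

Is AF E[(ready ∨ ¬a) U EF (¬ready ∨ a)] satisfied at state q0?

Sat(¬a) = {q1, q2, q3, q5, q6}
Sat(ready ∨ ¬a) = {q0, q1, q2, q3, q5, q6}
Sat(¬ready) = {q2, q3, q4, q5, q6}
Sat(¬ready ∨ a) = {q0, q2, q3, q4, q5, q6}
EF (¬ready ∨ a): least fixpoint, start Z0 = {q0, q2, q3, q4, q5, q6}, add states with some successor in Z. Already a fixed point.
Sat(EF (¬ready ∨ a)) = {q0, q2, q3, q4, q5, q6}
E[(ready ∨ ¬a) U EF (¬ready ∨ a)]: least fixpoint, start Z0 = Sat(EF (¬ready ∨ a)) = {q0, q2, q3, q4, q5, q6}, add states in Sat(ready ∨ ¬a) with some successor in Z. Already a fixed point.
Sat(E[(ready ∨ ¬a) U EF (¬ready ∨ a)]) = {q0, q2, q3, q4, q5, q6}
AF E[(ready ∨ ¬a) U EF (¬ready ∨ a)]: least fixpoint, start Z0 = {q0, q2, q3, q4, q5, q6}, add states with every successor in Z. Already a fixed point.
Sat(AF E[(ready ∨ ¬a) U EF (¬ready ∨ a)]) = {q0, q2, q3, q4, q5, q6}
q0 ∈ Sat(AF E[(ready ∨ ¬a) U EF (¬ready ∨ a)]) = {q0, q2, q3, q4, q5, q6}, so the formula holds at q0.

Yes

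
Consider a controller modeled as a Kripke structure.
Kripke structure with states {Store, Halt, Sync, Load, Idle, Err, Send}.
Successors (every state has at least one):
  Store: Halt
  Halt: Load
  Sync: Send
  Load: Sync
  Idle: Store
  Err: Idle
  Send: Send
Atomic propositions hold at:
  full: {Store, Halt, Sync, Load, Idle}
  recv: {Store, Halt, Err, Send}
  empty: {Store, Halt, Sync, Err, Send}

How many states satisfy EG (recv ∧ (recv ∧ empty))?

1

Sat(recv ∧ empty) = {Store, Halt, Err, Send}
Sat(recv ∧ (recv ∧ empty)) = {Store, Halt, Err, Send}
EG (recv ∧ (recv ∧ empty)): greatest fixpoint, start Z0 = {Store, Halt, Err, Send}, keep only states in Sat with some successor in Z. Z1 = {Store, Send}; Z2 = {Send}; fixed.
Sat(EG (recv ∧ (recv ∧ empty))) = {Send}
|Sat(EG (recv ∧ (recv ∧ empty)))| = |{Send}| = 1.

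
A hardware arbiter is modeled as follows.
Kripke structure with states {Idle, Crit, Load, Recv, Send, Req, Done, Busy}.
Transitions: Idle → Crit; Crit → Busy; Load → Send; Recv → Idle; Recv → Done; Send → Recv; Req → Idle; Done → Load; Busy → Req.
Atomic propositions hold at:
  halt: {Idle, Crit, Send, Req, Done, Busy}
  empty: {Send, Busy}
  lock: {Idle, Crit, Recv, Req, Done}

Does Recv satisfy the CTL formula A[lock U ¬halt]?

Sat(¬halt) = {Load, Recv}
A[lock U ¬halt]: least fixpoint, start Z0 = Sat(¬halt) = {Load, Recv}, add states in Sat(lock) with every successor in Z. Z1 = {Load, Recv, Done}; fixed.
Sat(A[lock U ¬halt]) = {Load, Recv, Done}
Recv ∈ Sat(A[lock U ¬halt]) = {Load, Recv, Done}, so the formula holds at Recv.

Yes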